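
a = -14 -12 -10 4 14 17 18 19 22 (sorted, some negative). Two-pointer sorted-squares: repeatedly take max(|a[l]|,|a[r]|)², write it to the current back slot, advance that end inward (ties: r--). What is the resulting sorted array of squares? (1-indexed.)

l=1 r=9: |-14|<=|22| out[9]=484, r--
l=1 r=8: |-14|<=|19| out[8]=361, r--
l=1 r=7: |-14|<=|18| out[7]=324, r--
l=1 r=6: |-14|<=|17| out[6]=289, r--
l=1 r=5: |-14|<=|14| out[5]=196, r--
l=1 r=4: |-14|>|4| out[4]=196, l++
l=2 r=4: |-12|>|4| out[3]=144, l++
l=3 r=4: |-10|>|4| out[2]=100, l++
l=4 r=4: |4|<=|4| out[1]=16, r--

[16, 100, 144, 196, 196, 289, 324, 361, 484]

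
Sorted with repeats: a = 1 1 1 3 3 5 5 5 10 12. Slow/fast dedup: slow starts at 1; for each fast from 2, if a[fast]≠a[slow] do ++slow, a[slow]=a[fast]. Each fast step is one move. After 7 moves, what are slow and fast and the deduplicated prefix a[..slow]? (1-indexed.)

slow=1 fast=2: a[fast]=1=a[slow] dup, fast++
slow=1 fast=3: a[fast]=1=a[slow] dup, fast++
slow=1 fast=4: a[fast]=3≠a[slow]=1 write a[2]=3, slow++,fast++
slow=2 fast=5: a[fast]=3=a[slow] dup, fast++
slow=2 fast=6: a[fast]=5≠a[slow]=3 write a[3]=5, slow++,fast++
slow=3 fast=7: a[fast]=5=a[slow] dup, fast++
slow=3 fast=8: a[fast]=5=a[slow] dup, fast++

slow=3, fast=9, prefix=[1, 3, 5]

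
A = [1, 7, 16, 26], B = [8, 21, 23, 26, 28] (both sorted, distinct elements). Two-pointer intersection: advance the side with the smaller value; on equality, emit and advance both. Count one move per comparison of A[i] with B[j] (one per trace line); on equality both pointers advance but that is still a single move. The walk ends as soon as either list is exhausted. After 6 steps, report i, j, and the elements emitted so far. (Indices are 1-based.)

[i=1,j=1] 1<8 → i++
[i=2,j=1] 7<8 → i++
[i=3,j=1] 16>8 → j++
[i=3,j=2] 16<21 → i++
[i=4,j=2] 26>21 → j++
[i=4,j=3] 26>23 → j++

i=4, j=4, emitted=[]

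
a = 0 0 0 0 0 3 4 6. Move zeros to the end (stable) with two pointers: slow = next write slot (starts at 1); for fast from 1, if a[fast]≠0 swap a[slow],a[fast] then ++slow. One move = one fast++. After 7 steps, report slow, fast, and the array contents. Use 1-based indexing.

slow=3, fast=8, a=[3, 4, 0, 0, 0, 0, 0, 6]

slow=1 fast=1: a[fast]=0, fast++
slow=1 fast=2: a[fast]=0, fast++
slow=1 fast=3: a[fast]=0, fast++
slow=1 fast=4: a[fast]=0, fast++
slow=1 fast=5: a[fast]=0, fast++
slow=1 fast=6: a[fast]=3≠0 swap→a[1]=3, slow++,fast++
slow=2 fast=7: a[fast]=4≠0 swap→a[2]=4, slow++,fast++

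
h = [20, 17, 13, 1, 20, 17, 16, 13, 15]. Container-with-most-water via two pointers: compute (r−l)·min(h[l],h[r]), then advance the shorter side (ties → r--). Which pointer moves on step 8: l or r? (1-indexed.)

r

[1,9] min(20,15)*8=120 best=120 * → r--
[1,8] min(20,13)*7=91 best=120 → r--
[1,7] min(20,16)*6=96 best=120 → r--
[1,6] min(20,17)*5=85 best=120 → r--
[1,5] min(20,20)*4=80 best=120 → r--
[1,4] min(20,1)*3=3 best=120 → r--
[1,3] min(20,13)*2=26 best=120 → r--
[1,2] min(20,17)*1=17 best=120 → r--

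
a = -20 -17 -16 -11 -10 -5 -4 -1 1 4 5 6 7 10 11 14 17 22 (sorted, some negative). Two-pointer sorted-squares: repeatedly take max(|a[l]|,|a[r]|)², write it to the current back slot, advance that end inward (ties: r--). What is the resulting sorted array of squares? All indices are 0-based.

l=0 r=17: |-20|<=|22| out[17]=484, r--
l=0 r=16: |-20|>|17| out[16]=400, l++
l=1 r=16: |-17|<=|17| out[15]=289, r--
l=1 r=15: |-17|>|14| out[14]=289, l++
l=2 r=15: |-16|>|14| out[13]=256, l++
l=3 r=15: |-11|<=|14| out[12]=196, r--
l=3 r=14: |-11|<=|11| out[11]=121, r--
l=3 r=13: |-11|>|10| out[10]=121, l++
l=4 r=13: |-10|<=|10| out[9]=100, r--
l=4 r=12: |-10|>|7| out[8]=100, l++
l=5 r=12: |-5|<=|7| out[7]=49, r--
l=5 r=11: |-5|<=|6| out[6]=36, r--
l=5 r=10: |-5|<=|5| out[5]=25, r--
l=5 r=9: |-5|>|4| out[4]=25, l++
l=6 r=9: |-4|<=|4| out[3]=16, r--
l=6 r=8: |-4|>|1| out[2]=16, l++
l=7 r=8: |-1|<=|1| out[1]=1, r--
l=7 r=7: |-1|<=|-1| out[0]=1, r--

[1, 1, 16, 16, 25, 25, 36, 49, 100, 100, 121, 121, 196, 256, 289, 289, 400, 484]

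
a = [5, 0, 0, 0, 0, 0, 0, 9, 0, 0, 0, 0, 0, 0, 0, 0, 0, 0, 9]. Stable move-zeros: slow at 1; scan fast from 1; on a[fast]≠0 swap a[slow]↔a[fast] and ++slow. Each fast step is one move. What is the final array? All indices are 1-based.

[5, 9, 9, 0, 0, 0, 0, 0, 0, 0, 0, 0, 0, 0, 0, 0, 0, 0, 0]

(s=1,f=1) a[fast]=5≠0 swap→a[1]=5 → slow++,fast++
(s=2,f=2) a[fast]=0 → fast++
(s=2,f=3) a[fast]=0 → fast++
(s=2,f=4) a[fast]=0 → fast++
(s=2,f=5) a[fast]=0 → fast++
(s=2,f=6) a[fast]=0 → fast++
(s=2,f=7) a[fast]=0 → fast++
(s=2,f=8) a[fast]=9≠0 swap→a[2]=9 → slow++,fast++
(s=3,f=9) a[fast]=0 → fast++
(s=3,f=10) a[fast]=0 → fast++
(s=3,f=11) a[fast]=0 → fast++
(s=3,f=12) a[fast]=0 → fast++
(s=3,f=13) a[fast]=0 → fast++
(s=3,f=14) a[fast]=0 → fast++
(s=3,f=15) a[fast]=0 → fast++
(s=3,f=16) a[fast]=0 → fast++
(s=3,f=17) a[fast]=0 → fast++
(s=3,f=18) a[fast]=0 → fast++
(s=3,f=19) a[fast]=9≠0 swap→a[3]=9 → slow++,fast++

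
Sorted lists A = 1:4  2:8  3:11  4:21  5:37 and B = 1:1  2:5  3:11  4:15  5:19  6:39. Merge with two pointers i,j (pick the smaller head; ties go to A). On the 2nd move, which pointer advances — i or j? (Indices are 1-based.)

[i=1,j=1] A[i]=4>B[j]=1 take 1 → j++
[i=1,j=2] A[i]=4<=B[j]=5 take 4 → i++

i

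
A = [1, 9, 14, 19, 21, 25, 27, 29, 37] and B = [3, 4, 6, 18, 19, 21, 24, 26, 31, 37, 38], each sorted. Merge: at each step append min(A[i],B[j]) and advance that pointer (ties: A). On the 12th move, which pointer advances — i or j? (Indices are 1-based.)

[i=1,j=1] A[i]=1<=B[j]=3 take 1 → i++
[i=2,j=1] A[i]=9>B[j]=3 take 3 → j++
[i=2,j=2] A[i]=9>B[j]=4 take 4 → j++
[i=2,j=3] A[i]=9>B[j]=6 take 6 → j++
[i=2,j=4] A[i]=9<=B[j]=18 take 9 → i++
[i=3,j=4] A[i]=14<=B[j]=18 take 14 → i++
[i=4,j=4] A[i]=19>B[j]=18 take 18 → j++
[i=4,j=5] A[i]=19<=B[j]=19 take 19 → i++
[i=5,j=5] A[i]=21>B[j]=19 take 19 → j++
[i=5,j=6] A[i]=21<=B[j]=21 take 21 → i++
[i=6,j=6] A[i]=25>B[j]=21 take 21 → j++
[i=6,j=7] A[i]=25>B[j]=24 take 24 → j++

j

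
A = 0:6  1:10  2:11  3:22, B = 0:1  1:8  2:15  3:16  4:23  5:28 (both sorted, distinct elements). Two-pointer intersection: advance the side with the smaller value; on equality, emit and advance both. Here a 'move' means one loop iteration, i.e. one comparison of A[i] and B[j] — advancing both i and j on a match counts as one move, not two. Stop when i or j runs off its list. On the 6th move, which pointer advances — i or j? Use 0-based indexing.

j

[i=0,j=0] 6>1 → j++
[i=0,j=1] 6<8 → i++
[i=1,j=1] 10>8 → j++
[i=1,j=2] 10<15 → i++
[i=2,j=2] 11<15 → i++
[i=3,j=2] 22>15 → j++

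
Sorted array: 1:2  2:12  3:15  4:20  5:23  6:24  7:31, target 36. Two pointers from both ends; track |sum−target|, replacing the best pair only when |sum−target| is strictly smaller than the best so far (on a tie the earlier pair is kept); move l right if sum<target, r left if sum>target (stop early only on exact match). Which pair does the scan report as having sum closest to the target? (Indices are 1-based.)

l=1 r=7: 2+31=33 d=3 *, l++
l=2 r=7: 12+31=43 d=7, r--
l=2 r=6: 12+24=36 d=0 *, stop

pair (12, 24) with sum 36 (|Δ|=0)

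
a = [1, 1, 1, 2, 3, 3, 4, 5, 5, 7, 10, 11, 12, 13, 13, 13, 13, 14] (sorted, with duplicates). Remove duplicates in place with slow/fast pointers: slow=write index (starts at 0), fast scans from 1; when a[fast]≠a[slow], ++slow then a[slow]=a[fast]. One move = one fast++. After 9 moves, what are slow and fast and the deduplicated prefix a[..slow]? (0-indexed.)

(s=0,f=1) a[fast]=1=a[slow] dup → fast++
(s=0,f=2) a[fast]=1=a[slow] dup → fast++
(s=0,f=3) a[fast]=2≠a[slow]=1 write a[1]=2 → slow++,fast++
(s=1,f=4) a[fast]=3≠a[slow]=2 write a[2]=3 → slow++,fast++
(s=2,f=5) a[fast]=3=a[slow] dup → fast++
(s=2,f=6) a[fast]=4≠a[slow]=3 write a[3]=4 → slow++,fast++
(s=3,f=7) a[fast]=5≠a[slow]=4 write a[4]=5 → slow++,fast++
(s=4,f=8) a[fast]=5=a[slow] dup → fast++
(s=4,f=9) a[fast]=7≠a[slow]=5 write a[5]=7 → slow++,fast++

slow=5, fast=10, prefix=[1, 2, 3, 4, 5, 7]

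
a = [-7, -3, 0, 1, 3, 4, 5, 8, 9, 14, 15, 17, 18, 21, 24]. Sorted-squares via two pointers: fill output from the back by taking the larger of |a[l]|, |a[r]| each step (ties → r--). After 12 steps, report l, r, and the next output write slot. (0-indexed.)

l=1, r=3, next write slot=2

l=0 r=14: |-7|<=|24| out[14]=576, r--
l=0 r=13: |-7|<=|21| out[13]=441, r--
l=0 r=12: |-7|<=|18| out[12]=324, r--
l=0 r=11: |-7|<=|17| out[11]=289, r--
l=0 r=10: |-7|<=|15| out[10]=225, r--
l=0 r=9: |-7|<=|14| out[9]=196, r--
l=0 r=8: |-7|<=|9| out[8]=81, r--
l=0 r=7: |-7|<=|8| out[7]=64, r--
l=0 r=6: |-7|>|5| out[6]=49, l++
l=1 r=6: |-3|<=|5| out[5]=25, r--
l=1 r=5: |-3|<=|4| out[4]=16, r--
l=1 r=4: |-3|<=|3| out[3]=9, r--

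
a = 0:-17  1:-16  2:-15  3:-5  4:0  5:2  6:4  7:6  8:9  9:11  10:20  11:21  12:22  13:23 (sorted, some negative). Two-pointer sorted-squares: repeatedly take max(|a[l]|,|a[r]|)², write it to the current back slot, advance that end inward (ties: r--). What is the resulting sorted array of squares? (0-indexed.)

[0, 4, 16, 25, 36, 81, 121, 225, 256, 289, 400, 441, 484, 529]

[0,13] |-17|<=|23| out[13]=529 → r--
[0,12] |-17|<=|22| out[12]=484 → r--
[0,11] |-17|<=|21| out[11]=441 → r--
[0,10] |-17|<=|20| out[10]=400 → r--
[0,9] |-17|>|11| out[9]=289 → l++
[1,9] |-16|>|11| out[8]=256 → l++
[2,9] |-15|>|11| out[7]=225 → l++
[3,9] |-5|<=|11| out[6]=121 → r--
[3,8] |-5|<=|9| out[5]=81 → r--
[3,7] |-5|<=|6| out[4]=36 → r--
[3,6] |-5|>|4| out[3]=25 → l++
[4,6] |0|<=|4| out[2]=16 → r--
[4,5] |0|<=|2| out[1]=4 → r--
[4,4] |0|<=|0| out[0]=0 → r--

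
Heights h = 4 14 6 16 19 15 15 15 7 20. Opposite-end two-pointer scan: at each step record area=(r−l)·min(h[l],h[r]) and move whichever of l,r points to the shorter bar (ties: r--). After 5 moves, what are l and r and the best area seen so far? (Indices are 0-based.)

[0,9] min(4,20)*9=36 best=36 * → l++
[1,9] min(14,20)*8=112 best=112 * → l++
[2,9] min(6,20)*7=42 best=112 → l++
[3,9] min(16,20)*6=96 best=112 → l++
[4,9] min(19,20)*5=95 best=112 → l++

l=5, r=9, best area=112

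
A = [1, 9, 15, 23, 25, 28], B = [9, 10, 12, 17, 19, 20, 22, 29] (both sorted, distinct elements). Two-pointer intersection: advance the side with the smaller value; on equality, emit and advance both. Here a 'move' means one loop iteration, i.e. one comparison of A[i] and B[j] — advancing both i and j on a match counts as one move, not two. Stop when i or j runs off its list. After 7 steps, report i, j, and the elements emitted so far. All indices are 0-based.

i=0 j=0: 1<9, i++
i=1 j=0: 9==9 emit, i++,j++
i=2 j=1: 15>10, j++
i=2 j=2: 15>12, j++
i=2 j=3: 15<17, i++
i=3 j=3: 23>17, j++
i=3 j=4: 23>19, j++

i=3, j=5, emitted=[9]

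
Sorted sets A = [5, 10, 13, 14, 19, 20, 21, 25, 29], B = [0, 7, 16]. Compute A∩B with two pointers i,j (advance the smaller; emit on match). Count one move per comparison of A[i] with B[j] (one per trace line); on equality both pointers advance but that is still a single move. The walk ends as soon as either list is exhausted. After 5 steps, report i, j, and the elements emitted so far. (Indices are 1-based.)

i=1 j=1: 5>0, j++
i=1 j=2: 5<7, i++
i=2 j=2: 10>7, j++
i=2 j=3: 10<16, i++
i=3 j=3: 13<16, i++

i=4, j=3, emitted=[]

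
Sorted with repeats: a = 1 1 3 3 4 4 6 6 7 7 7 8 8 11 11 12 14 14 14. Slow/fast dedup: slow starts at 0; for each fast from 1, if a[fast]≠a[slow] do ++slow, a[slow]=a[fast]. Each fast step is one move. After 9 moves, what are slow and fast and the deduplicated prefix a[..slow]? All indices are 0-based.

(s=0,f=1) a[fast]=1=a[slow] dup → fast++
(s=0,f=2) a[fast]=3≠a[slow]=1 write a[1]=3 → slow++,fast++
(s=1,f=3) a[fast]=3=a[slow] dup → fast++
(s=1,f=4) a[fast]=4≠a[slow]=3 write a[2]=4 → slow++,fast++
(s=2,f=5) a[fast]=4=a[slow] dup → fast++
(s=2,f=6) a[fast]=6≠a[slow]=4 write a[3]=6 → slow++,fast++
(s=3,f=7) a[fast]=6=a[slow] dup → fast++
(s=3,f=8) a[fast]=7≠a[slow]=6 write a[4]=7 → slow++,fast++
(s=4,f=9) a[fast]=7=a[slow] dup → fast++

slow=4, fast=10, prefix=[1, 3, 4, 6, 7]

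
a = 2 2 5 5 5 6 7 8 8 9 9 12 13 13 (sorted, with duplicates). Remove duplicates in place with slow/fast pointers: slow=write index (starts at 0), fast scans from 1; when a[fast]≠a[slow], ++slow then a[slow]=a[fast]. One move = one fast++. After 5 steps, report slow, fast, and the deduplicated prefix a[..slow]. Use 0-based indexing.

slow=2, fast=6, prefix=[2, 5, 6]

slow=0 fast=1: a[fast]=2=a[slow] dup, fast++
slow=0 fast=2: a[fast]=5≠a[slow]=2 write a[1]=5, slow++,fast++
slow=1 fast=3: a[fast]=5=a[slow] dup, fast++
slow=1 fast=4: a[fast]=5=a[slow] dup, fast++
slow=1 fast=5: a[fast]=6≠a[slow]=5 write a[2]=6, slow++,fast++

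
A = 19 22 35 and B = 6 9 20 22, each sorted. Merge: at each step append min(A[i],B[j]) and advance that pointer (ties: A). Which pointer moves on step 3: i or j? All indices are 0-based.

i

i=0 j=0: A[i]=19>B[j]=6 take 6, j++
i=0 j=1: A[i]=19>B[j]=9 take 9, j++
i=0 j=2: A[i]=19<=B[j]=20 take 19, i++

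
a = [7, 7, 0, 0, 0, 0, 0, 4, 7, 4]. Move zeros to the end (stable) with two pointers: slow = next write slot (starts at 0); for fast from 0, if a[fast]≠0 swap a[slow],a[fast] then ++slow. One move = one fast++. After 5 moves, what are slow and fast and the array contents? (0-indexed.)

(s=0,f=0) a[fast]=7≠0 swap→a[0]=7 → slow++,fast++
(s=1,f=1) a[fast]=7≠0 swap→a[1]=7 → slow++,fast++
(s=2,f=2) a[fast]=0 → fast++
(s=2,f=3) a[fast]=0 → fast++
(s=2,f=4) a[fast]=0 → fast++

slow=2, fast=5, a=[7, 7, 0, 0, 0, 0, 0, 4, 7, 4]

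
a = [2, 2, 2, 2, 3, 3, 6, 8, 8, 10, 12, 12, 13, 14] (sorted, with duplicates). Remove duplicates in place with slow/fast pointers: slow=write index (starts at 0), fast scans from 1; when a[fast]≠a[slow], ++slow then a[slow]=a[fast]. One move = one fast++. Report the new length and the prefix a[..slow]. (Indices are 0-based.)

length 8; prefix = [2, 3, 6, 8, 10, 12, 13, 14]

slow=0 fast=1: a[fast]=2=a[slow] dup, fast++
slow=0 fast=2: a[fast]=2=a[slow] dup, fast++
slow=0 fast=3: a[fast]=2=a[slow] dup, fast++
slow=0 fast=4: a[fast]=3≠a[slow]=2 write a[1]=3, slow++,fast++
slow=1 fast=5: a[fast]=3=a[slow] dup, fast++
slow=1 fast=6: a[fast]=6≠a[slow]=3 write a[2]=6, slow++,fast++
slow=2 fast=7: a[fast]=8≠a[slow]=6 write a[3]=8, slow++,fast++
slow=3 fast=8: a[fast]=8=a[slow] dup, fast++
slow=3 fast=9: a[fast]=10≠a[slow]=8 write a[4]=10, slow++,fast++
slow=4 fast=10: a[fast]=12≠a[slow]=10 write a[5]=12, slow++,fast++
slow=5 fast=11: a[fast]=12=a[slow] dup, fast++
slow=5 fast=12: a[fast]=13≠a[slow]=12 write a[6]=13, slow++,fast++
slow=6 fast=13: a[fast]=14≠a[slow]=13 write a[7]=14, slow++,fast++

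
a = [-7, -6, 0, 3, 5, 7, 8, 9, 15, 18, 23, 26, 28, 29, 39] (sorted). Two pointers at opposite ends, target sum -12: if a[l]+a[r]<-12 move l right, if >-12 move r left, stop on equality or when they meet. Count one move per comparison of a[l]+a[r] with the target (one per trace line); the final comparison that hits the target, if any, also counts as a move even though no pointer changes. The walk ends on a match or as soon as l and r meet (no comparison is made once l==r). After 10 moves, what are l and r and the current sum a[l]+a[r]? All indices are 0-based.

l=0 r=14: -7+39=32 >-12, r--
l=0 r=13: -7+29=22 >-12, r--
l=0 r=12: -7+28=21 >-12, r--
l=0 r=11: -7+26=19 >-12, r--
l=0 r=10: -7+23=16 >-12, r--
l=0 r=9: -7+18=11 >-12, r--
l=0 r=8: -7+15=8 >-12, r--
l=0 r=7: -7+9=2 >-12, r--
l=0 r=6: -7+8=1 >-12, r--
l=0 r=5: -7+7=0 >-12, r--

l=0, r=4, sum=-2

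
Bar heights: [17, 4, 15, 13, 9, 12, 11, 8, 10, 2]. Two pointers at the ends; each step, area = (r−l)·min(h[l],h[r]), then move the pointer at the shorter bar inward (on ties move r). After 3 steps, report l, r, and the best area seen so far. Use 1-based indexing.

l=1 r=10: min(17,2)*9=18 best=18 *, r--
l=1 r=9: min(17,10)*8=80 best=80 *, r--
l=1 r=8: min(17,8)*7=56 best=80, r--

l=1, r=7, best area=80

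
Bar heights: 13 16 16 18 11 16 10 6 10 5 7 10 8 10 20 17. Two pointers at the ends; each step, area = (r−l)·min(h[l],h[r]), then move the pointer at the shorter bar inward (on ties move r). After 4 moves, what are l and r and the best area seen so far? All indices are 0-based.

l=0 r=15: min(13,17)*15=195 best=195 *, l++
l=1 r=15: min(16,17)*14=224 best=224 *, l++
l=2 r=15: min(16,17)*13=208 best=224, l++
l=3 r=15: min(18,17)*12=204 best=224, r--

l=3, r=14, best area=224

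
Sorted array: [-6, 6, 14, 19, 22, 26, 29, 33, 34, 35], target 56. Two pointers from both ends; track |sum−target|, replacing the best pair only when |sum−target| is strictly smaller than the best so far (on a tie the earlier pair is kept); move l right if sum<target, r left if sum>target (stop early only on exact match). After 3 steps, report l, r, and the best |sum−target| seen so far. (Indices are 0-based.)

l=3, r=9, best |Δ|=7

[0,9] -6+35=29 d=27 * → l++
[1,9] 6+35=41 d=15 * → l++
[2,9] 14+35=49 d=7 * → l++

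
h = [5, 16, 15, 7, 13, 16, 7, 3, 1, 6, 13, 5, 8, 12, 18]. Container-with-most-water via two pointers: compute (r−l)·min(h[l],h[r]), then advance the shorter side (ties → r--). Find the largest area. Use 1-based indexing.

max area = 208

[1,15] min(5,18)*14=70 best=70 * → l++
[2,15] min(16,18)*13=208 best=208 * → l++
[3,15] min(15,18)*12=180 best=208 → l++
[4,15] min(7,18)*11=77 best=208 → l++
[5,15] min(13,18)*10=130 best=208 → l++
[6,15] min(16,18)*9=144 best=208 → l++
[7,15] min(7,18)*8=56 best=208 → l++
[8,15] min(3,18)*7=21 best=208 → l++
[9,15] min(1,18)*6=6 best=208 → l++
[10,15] min(6,18)*5=30 best=208 → l++
[11,15] min(13,18)*4=52 best=208 → l++
[12,15] min(5,18)*3=15 best=208 → l++
[13,15] min(8,18)*2=16 best=208 → l++
[14,15] min(12,18)*1=12 best=208 → l++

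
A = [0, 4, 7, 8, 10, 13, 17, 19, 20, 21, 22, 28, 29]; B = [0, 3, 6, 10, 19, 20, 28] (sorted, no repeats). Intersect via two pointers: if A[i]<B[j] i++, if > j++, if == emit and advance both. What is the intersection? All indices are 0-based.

intersection = [0, 10, 19, 20, 28]

i=0 j=0: 0==0 emit, i++,j++
i=1 j=1: 4>3, j++
i=1 j=2: 4<6, i++
i=2 j=2: 7>6, j++
i=2 j=3: 7<10, i++
i=3 j=3: 8<10, i++
i=4 j=3: 10==10 emit, i++,j++
i=5 j=4: 13<19, i++
i=6 j=4: 17<19, i++
i=7 j=4: 19==19 emit, i++,j++
i=8 j=5: 20==20 emit, i++,j++
i=9 j=6: 21<28, i++
i=10 j=6: 22<28, i++
i=11 j=6: 28==28 emit, i++,j++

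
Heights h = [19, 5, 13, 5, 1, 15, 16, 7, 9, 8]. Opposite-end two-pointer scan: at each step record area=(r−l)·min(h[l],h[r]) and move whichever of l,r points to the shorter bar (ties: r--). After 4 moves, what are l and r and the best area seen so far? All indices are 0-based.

l=0, r=5, best area=96

[0,9] min(19,8)*9=72 best=72 * → r--
[0,8] min(19,9)*8=72 best=72 → r--
[0,7] min(19,7)*7=49 best=72 → r--
[0,6] min(19,16)*6=96 best=96 * → r--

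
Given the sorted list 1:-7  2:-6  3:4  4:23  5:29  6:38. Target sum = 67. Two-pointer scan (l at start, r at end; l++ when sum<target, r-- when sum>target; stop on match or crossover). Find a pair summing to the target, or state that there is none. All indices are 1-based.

l=1 r=6: -7+38=31 <67, l++
l=2 r=6: -6+38=32 <67, l++
l=3 r=6: 4+38=42 <67, l++
l=4 r=6: 23+38=61 <67, l++
l=5 r=6: 29+38=67, found

(29, 38)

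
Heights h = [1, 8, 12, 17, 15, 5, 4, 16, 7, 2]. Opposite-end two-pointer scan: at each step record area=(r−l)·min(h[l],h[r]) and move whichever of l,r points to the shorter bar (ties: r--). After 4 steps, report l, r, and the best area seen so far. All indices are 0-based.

l=2, r=7, best area=49

l=0 r=9: min(1,2)*9=9 best=9 *, l++
l=1 r=9: min(8,2)*8=16 best=16 *, r--
l=1 r=8: min(8,7)*7=49 best=49 *, r--
l=1 r=7: min(8,16)*6=48 best=49, l++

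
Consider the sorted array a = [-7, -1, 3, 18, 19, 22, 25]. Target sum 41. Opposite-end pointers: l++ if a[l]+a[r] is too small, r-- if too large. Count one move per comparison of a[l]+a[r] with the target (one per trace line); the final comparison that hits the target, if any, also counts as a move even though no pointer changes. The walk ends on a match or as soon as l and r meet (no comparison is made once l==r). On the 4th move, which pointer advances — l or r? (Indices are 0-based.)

l=0 r=6: -7+25=18 <41, l++
l=1 r=6: -1+25=24 <41, l++
l=2 r=6: 3+25=28 <41, l++
l=3 r=6: 18+25=43 >41, r--

r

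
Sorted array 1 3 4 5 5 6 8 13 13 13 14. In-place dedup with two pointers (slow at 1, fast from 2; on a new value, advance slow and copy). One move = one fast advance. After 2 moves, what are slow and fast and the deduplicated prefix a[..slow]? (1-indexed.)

slow=3, fast=4, prefix=[1, 3, 4]

(s=1,f=2) a[fast]=3≠a[slow]=1 write a[2]=3 → slow++,fast++
(s=2,f=3) a[fast]=4≠a[slow]=3 write a[3]=4 → slow++,fast++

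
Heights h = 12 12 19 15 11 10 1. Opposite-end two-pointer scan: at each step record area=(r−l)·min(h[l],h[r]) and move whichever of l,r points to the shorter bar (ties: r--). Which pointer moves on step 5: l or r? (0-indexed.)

l=0 r=6: min(12,1)*6=6 best=6 *, r--
l=0 r=5: min(12,10)*5=50 best=50 *, r--
l=0 r=4: min(12,11)*4=44 best=50, r--
l=0 r=3: min(12,15)*3=36 best=50, l++
l=1 r=3: min(12,15)*2=24 best=50, l++

l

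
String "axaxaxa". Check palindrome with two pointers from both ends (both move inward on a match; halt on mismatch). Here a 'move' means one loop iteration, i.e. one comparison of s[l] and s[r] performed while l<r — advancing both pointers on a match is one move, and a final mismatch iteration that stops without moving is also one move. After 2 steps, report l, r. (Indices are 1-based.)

l=3, r=5

[1,7] 'a'=='a' → l++,r--
[2,6] 'x'=='x' → l++,r--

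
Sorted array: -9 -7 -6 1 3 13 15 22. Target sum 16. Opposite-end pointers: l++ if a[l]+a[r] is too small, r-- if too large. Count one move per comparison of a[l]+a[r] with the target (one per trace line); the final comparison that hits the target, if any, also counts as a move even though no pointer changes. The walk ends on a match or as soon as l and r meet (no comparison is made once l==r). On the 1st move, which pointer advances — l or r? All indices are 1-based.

l

l=1 r=8: -9+22=13 <16, l++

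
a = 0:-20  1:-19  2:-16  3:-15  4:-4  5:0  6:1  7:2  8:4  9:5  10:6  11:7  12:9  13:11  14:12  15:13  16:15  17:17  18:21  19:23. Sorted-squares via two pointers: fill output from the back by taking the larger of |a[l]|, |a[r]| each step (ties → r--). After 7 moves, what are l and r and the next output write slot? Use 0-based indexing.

l=3, r=15, next write slot=12

[0,19] |-20|<=|23| out[19]=529 → r--
[0,18] |-20|<=|21| out[18]=441 → r--
[0,17] |-20|>|17| out[17]=400 → l++
[1,17] |-19|>|17| out[16]=361 → l++
[2,17] |-16|<=|17| out[15]=289 → r--
[2,16] |-16|>|15| out[14]=256 → l++
[3,16] |-15|<=|15| out[13]=225 → r--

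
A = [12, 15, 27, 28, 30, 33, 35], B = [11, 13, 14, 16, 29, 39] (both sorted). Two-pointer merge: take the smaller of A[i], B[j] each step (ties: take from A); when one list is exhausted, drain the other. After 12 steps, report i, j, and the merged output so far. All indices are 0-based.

[i=0,j=0] A[i]=12>B[j]=11 take 11 → j++
[i=0,j=1] A[i]=12<=B[j]=13 take 12 → i++
[i=1,j=1] A[i]=15>B[j]=13 take 13 → j++
[i=1,j=2] A[i]=15>B[j]=14 take 14 → j++
[i=1,j=3] A[i]=15<=B[j]=16 take 15 → i++
[i=2,j=3] A[i]=27>B[j]=16 take 16 → j++
[i=2,j=4] A[i]=27<=B[j]=29 take 27 → i++
[i=3,j=4] A[i]=28<=B[j]=29 take 28 → i++
[i=4,j=4] A[i]=30>B[j]=29 take 29 → j++
[i=4,j=5] A[i]=30<=B[j]=39 take 30 → i++
[i=5,j=5] A[i]=33<=B[j]=39 take 33 → i++
[i=6,j=5] A[i]=35<=B[j]=39 take 35 → i++

i=7, j=5, merged so far=[11, 12, 13, 14, 15, 16, 27, 28, 29, 30, 33, 35]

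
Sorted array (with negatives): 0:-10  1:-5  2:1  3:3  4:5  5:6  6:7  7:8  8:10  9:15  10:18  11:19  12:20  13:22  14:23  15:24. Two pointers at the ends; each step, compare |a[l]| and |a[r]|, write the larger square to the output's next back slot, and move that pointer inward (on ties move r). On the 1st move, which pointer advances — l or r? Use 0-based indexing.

l=0 r=15: |-10|<=|24| out[15]=576, r--

r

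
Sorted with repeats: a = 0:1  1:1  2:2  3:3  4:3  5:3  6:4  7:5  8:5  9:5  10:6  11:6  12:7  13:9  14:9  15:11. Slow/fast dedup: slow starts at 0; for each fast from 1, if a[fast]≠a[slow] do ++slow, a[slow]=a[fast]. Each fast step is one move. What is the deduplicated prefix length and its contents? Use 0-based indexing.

length 9; prefix = [1, 2, 3, 4, 5, 6, 7, 9, 11]

slow=0 fast=1: a[fast]=1=a[slow] dup, fast++
slow=0 fast=2: a[fast]=2≠a[slow]=1 write a[1]=2, slow++,fast++
slow=1 fast=3: a[fast]=3≠a[slow]=2 write a[2]=3, slow++,fast++
slow=2 fast=4: a[fast]=3=a[slow] dup, fast++
slow=2 fast=5: a[fast]=3=a[slow] dup, fast++
slow=2 fast=6: a[fast]=4≠a[slow]=3 write a[3]=4, slow++,fast++
slow=3 fast=7: a[fast]=5≠a[slow]=4 write a[4]=5, slow++,fast++
slow=4 fast=8: a[fast]=5=a[slow] dup, fast++
slow=4 fast=9: a[fast]=5=a[slow] dup, fast++
slow=4 fast=10: a[fast]=6≠a[slow]=5 write a[5]=6, slow++,fast++
slow=5 fast=11: a[fast]=6=a[slow] dup, fast++
slow=5 fast=12: a[fast]=7≠a[slow]=6 write a[6]=7, slow++,fast++
slow=6 fast=13: a[fast]=9≠a[slow]=7 write a[7]=9, slow++,fast++
slow=7 fast=14: a[fast]=9=a[slow] dup, fast++
slow=7 fast=15: a[fast]=11≠a[slow]=9 write a[8]=11, slow++,fast++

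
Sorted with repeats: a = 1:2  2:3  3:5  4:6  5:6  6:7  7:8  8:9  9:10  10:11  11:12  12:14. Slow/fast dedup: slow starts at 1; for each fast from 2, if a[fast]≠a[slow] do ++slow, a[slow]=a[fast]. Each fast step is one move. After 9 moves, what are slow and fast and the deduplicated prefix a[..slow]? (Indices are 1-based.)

(s=1,f=2) a[fast]=3≠a[slow]=2 write a[2]=3 → slow++,fast++
(s=2,f=3) a[fast]=5≠a[slow]=3 write a[3]=5 → slow++,fast++
(s=3,f=4) a[fast]=6≠a[slow]=5 write a[4]=6 → slow++,fast++
(s=4,f=5) a[fast]=6=a[slow] dup → fast++
(s=4,f=6) a[fast]=7≠a[slow]=6 write a[5]=7 → slow++,fast++
(s=5,f=7) a[fast]=8≠a[slow]=7 write a[6]=8 → slow++,fast++
(s=6,f=8) a[fast]=9≠a[slow]=8 write a[7]=9 → slow++,fast++
(s=7,f=9) a[fast]=10≠a[slow]=9 write a[8]=10 → slow++,fast++
(s=8,f=10) a[fast]=11≠a[slow]=10 write a[9]=11 → slow++,fast++

slow=9, fast=11, prefix=[2, 3, 5, 6, 7, 8, 9, 10, 11]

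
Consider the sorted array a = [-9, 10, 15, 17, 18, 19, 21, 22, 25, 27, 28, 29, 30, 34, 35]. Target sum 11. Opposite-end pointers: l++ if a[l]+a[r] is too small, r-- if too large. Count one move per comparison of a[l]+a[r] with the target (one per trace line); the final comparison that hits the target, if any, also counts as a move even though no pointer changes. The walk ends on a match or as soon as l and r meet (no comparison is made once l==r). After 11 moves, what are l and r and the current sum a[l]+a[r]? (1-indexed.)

l=2, r=5, sum=28

l=1 r=15: -9+35=26 >11, r--
l=1 r=14: -9+34=25 >11, r--
l=1 r=13: -9+30=21 >11, r--
l=1 r=12: -9+29=20 >11, r--
l=1 r=11: -9+28=19 >11, r--
l=1 r=10: -9+27=18 >11, r--
l=1 r=9: -9+25=16 >11, r--
l=1 r=8: -9+22=13 >11, r--
l=1 r=7: -9+21=12 >11, r--
l=1 r=6: -9+19=10 <11, l++
l=2 r=6: 10+19=29 >11, r--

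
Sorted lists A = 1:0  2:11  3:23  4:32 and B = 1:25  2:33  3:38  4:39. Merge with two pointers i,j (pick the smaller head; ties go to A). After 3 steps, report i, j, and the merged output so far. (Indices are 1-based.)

i=4, j=1, merged so far=[0, 11, 23]

[i=1,j=1] A[i]=0<=B[j]=25 take 0 → i++
[i=2,j=1] A[i]=11<=B[j]=25 take 11 → i++
[i=3,j=1] A[i]=23<=B[j]=25 take 23 → i++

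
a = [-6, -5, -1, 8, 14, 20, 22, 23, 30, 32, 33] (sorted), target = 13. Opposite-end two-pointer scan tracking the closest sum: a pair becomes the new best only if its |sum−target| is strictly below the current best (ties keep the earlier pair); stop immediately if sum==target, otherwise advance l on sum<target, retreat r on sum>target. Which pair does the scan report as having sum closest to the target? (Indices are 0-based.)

pair (-1, 14) with sum 13 (|Δ|=0)

l=0 r=10: -6+33=27 d=14 *, r--
l=0 r=9: -6+32=26 d=13 *, r--
l=0 r=8: -6+30=24 d=11 *, r--
l=0 r=7: -6+23=17 d=4 *, r--
l=0 r=6: -6+22=16 d=3 *, r--
l=0 r=5: -6+20=14 d=1 *, r--
l=0 r=4: -6+14=8 d=5, l++
l=1 r=4: -5+14=9 d=4, l++
l=2 r=4: -1+14=13 d=0 *, stop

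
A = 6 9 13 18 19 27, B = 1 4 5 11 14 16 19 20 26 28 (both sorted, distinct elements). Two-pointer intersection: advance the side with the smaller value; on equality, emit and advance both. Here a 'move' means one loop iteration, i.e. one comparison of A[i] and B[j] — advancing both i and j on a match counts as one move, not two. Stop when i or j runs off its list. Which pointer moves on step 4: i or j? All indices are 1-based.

[i=1,j=1] 6>1 → j++
[i=1,j=2] 6>4 → j++
[i=1,j=3] 6>5 → j++
[i=1,j=4] 6<11 → i++

i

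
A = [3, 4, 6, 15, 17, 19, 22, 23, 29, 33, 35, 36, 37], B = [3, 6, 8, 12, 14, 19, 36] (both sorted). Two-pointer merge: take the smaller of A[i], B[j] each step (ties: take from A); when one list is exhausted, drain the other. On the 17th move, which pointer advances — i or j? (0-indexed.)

[i=0,j=0] A[i]=3<=B[j]=3 take 3 → i++
[i=1,j=0] A[i]=4>B[j]=3 take 3 → j++
[i=1,j=1] A[i]=4<=B[j]=6 take 4 → i++
[i=2,j=1] A[i]=6<=B[j]=6 take 6 → i++
[i=3,j=1] A[i]=15>B[j]=6 take 6 → j++
[i=3,j=2] A[i]=15>B[j]=8 take 8 → j++
[i=3,j=3] A[i]=15>B[j]=12 take 12 → j++
[i=3,j=4] A[i]=15>B[j]=14 take 14 → j++
[i=3,j=5] A[i]=15<=B[j]=19 take 15 → i++
[i=4,j=5] A[i]=17<=B[j]=19 take 17 → i++
[i=5,j=5] A[i]=19<=B[j]=19 take 19 → i++
[i=6,j=5] A[i]=22>B[j]=19 take 19 → j++
[i=6,j=6] A[i]=22<=B[j]=36 take 22 → i++
[i=7,j=6] A[i]=23<=B[j]=36 take 23 → i++
[i=8,j=6] A[i]=29<=B[j]=36 take 29 → i++
[i=9,j=6] A[i]=33<=B[j]=36 take 33 → i++
[i=10,j=6] A[i]=35<=B[j]=36 take 35 → i++

i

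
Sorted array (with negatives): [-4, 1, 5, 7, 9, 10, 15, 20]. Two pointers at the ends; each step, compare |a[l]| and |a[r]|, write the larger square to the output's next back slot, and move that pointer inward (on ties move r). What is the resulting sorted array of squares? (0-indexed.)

l=0 r=7: |-4|<=|20| out[7]=400, r--
l=0 r=6: |-4|<=|15| out[6]=225, r--
l=0 r=5: |-4|<=|10| out[5]=100, r--
l=0 r=4: |-4|<=|9| out[4]=81, r--
l=0 r=3: |-4|<=|7| out[3]=49, r--
l=0 r=2: |-4|<=|5| out[2]=25, r--
l=0 r=1: |-4|>|1| out[1]=16, l++
l=1 r=1: |1|<=|1| out[0]=1, r--

[1, 16, 25, 49, 81, 100, 225, 400]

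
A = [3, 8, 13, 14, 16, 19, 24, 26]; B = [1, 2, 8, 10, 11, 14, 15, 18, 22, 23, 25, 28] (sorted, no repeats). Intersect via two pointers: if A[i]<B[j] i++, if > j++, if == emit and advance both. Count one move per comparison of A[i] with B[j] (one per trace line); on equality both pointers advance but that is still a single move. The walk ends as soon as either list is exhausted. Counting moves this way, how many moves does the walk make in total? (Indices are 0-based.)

[i=0,j=0] 3>1 → j++
[i=0,j=1] 3>2 → j++
[i=0,j=2] 3<8 → i++
[i=1,j=2] 8==8 emit → i++,j++
[i=2,j=3] 13>10 → j++
[i=2,j=4] 13>11 → j++
[i=2,j=5] 13<14 → i++
[i=3,j=5] 14==14 emit → i++,j++
[i=4,j=6] 16>15 → j++
[i=4,j=7] 16<18 → i++
[i=5,j=7] 19>18 → j++
[i=5,j=8] 19<22 → i++
[i=6,j=8] 24>22 → j++
[i=6,j=9] 24>23 → j++
[i=6,j=10] 24<25 → i++
[i=7,j=10] 26>25 → j++
[i=7,j=11] 26<28 → i++

17 moves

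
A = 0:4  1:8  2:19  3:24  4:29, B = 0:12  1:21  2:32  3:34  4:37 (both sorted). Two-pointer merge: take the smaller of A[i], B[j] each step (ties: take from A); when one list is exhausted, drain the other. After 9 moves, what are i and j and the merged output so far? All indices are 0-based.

i=5, j=4, merged so far=[4, 8, 12, 19, 21, 24, 29, 32, 34]

[i=0,j=0] A[i]=4<=B[j]=12 take 4 → i++
[i=1,j=0] A[i]=8<=B[j]=12 take 8 → i++
[i=2,j=0] A[i]=19>B[j]=12 take 12 → j++
[i=2,j=1] A[i]=19<=B[j]=21 take 19 → i++
[i=3,j=1] A[i]=24>B[j]=21 take 21 → j++
[i=3,j=2] A[i]=24<=B[j]=32 take 24 → i++
[i=4,j=2] A[i]=29<=B[j]=32 take 29 → i++
[i=5,j=2] A done, take B[j]=32 → j++
[i=5,j=3] A done, take B[j]=34 → j++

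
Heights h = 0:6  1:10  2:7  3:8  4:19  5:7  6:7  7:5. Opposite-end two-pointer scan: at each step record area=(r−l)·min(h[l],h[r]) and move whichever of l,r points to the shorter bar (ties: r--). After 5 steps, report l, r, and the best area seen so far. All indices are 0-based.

l=2, r=4, best area=36

l=0 r=7: min(6,5)*7=35 best=35 *, r--
l=0 r=6: min(6,7)*6=36 best=36 *, l++
l=1 r=6: min(10,7)*5=35 best=36, r--
l=1 r=5: min(10,7)*4=28 best=36, r--
l=1 r=4: min(10,19)*3=30 best=36, l++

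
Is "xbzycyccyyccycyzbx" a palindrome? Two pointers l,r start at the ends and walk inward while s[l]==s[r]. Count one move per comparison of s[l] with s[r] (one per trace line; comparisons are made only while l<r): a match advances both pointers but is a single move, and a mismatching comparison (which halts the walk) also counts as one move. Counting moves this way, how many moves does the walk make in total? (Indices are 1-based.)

l=1 r=18: 'x'=='x', l++,r--
l=2 r=17: 'b'=='b', l++,r--
l=3 r=16: 'z'=='z', l++,r--
l=4 r=15: 'y'=='y', l++,r--
l=5 r=14: 'c'=='c', l++,r--
l=6 r=13: 'y'=='y', l++,r--
l=7 r=12: 'c'=='c', l++,r--
l=8 r=11: 'c'=='c', l++,r--
l=9 r=10: 'y'=='y', l++,r--

9 moves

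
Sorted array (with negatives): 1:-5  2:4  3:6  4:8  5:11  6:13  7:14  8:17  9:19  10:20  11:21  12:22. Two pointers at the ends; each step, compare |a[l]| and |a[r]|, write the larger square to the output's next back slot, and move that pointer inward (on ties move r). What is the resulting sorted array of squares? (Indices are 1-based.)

[16, 25, 36, 64, 121, 169, 196, 289, 361, 400, 441, 484]

l=1 r=12: |-5|<=|22| out[12]=484, r--
l=1 r=11: |-5|<=|21| out[11]=441, r--
l=1 r=10: |-5|<=|20| out[10]=400, r--
l=1 r=9: |-5|<=|19| out[9]=361, r--
l=1 r=8: |-5|<=|17| out[8]=289, r--
l=1 r=7: |-5|<=|14| out[7]=196, r--
l=1 r=6: |-5|<=|13| out[6]=169, r--
l=1 r=5: |-5|<=|11| out[5]=121, r--
l=1 r=4: |-5|<=|8| out[4]=64, r--
l=1 r=3: |-5|<=|6| out[3]=36, r--
l=1 r=2: |-5|>|4| out[2]=25, l++
l=2 r=2: |4|<=|4| out[1]=16, r--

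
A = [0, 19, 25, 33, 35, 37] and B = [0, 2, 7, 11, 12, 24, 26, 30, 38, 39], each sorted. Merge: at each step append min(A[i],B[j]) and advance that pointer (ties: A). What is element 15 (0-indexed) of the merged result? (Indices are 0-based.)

merged[15] = 39

[i=0,j=0] A[i]=0<=B[j]=0 take 0 → i++
[i=1,j=0] A[i]=19>B[j]=0 take 0 → j++
[i=1,j=1] A[i]=19>B[j]=2 take 2 → j++
[i=1,j=2] A[i]=19>B[j]=7 take 7 → j++
[i=1,j=3] A[i]=19>B[j]=11 take 11 → j++
[i=1,j=4] A[i]=19>B[j]=12 take 12 → j++
[i=1,j=5] A[i]=19<=B[j]=24 take 19 → i++
[i=2,j=5] A[i]=25>B[j]=24 take 24 → j++
[i=2,j=6] A[i]=25<=B[j]=26 take 25 → i++
[i=3,j=6] A[i]=33>B[j]=26 take 26 → j++
[i=3,j=7] A[i]=33>B[j]=30 take 30 → j++
[i=3,j=8] A[i]=33<=B[j]=38 take 33 → i++
[i=4,j=8] A[i]=35<=B[j]=38 take 35 → i++
[i=5,j=8] A[i]=37<=B[j]=38 take 37 → i++
[i=6,j=8] A done, take B[j]=38 → j++
[i=6,j=9] A done, take B[j]=39 → j++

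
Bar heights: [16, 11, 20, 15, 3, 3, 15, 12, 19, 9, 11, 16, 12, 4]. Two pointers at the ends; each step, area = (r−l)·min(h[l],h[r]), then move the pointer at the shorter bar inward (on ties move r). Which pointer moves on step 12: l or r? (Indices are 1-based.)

l=1 r=14: min(16,4)*13=52 best=52 *, r--
l=1 r=13: min(16,12)*12=144 best=144 *, r--
l=1 r=12: min(16,16)*11=176 best=176 *, r--
l=1 r=11: min(16,11)*10=110 best=176, r--
l=1 r=10: min(16,9)*9=81 best=176, r--
l=1 r=9: min(16,19)*8=128 best=176, l++
l=2 r=9: min(11,19)*7=77 best=176, l++
l=3 r=9: min(20,19)*6=114 best=176, r--
l=3 r=8: min(20,12)*5=60 best=176, r--
l=3 r=7: min(20,15)*4=60 best=176, r--
l=3 r=6: min(20,3)*3=9 best=176, r--
l=3 r=5: min(20,3)*2=6 best=176, r--

r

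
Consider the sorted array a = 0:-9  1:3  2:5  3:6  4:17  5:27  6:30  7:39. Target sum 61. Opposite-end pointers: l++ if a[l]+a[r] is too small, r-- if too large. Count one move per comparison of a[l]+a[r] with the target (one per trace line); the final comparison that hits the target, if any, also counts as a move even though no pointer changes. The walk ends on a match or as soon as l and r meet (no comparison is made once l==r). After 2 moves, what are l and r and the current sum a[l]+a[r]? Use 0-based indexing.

l=2, r=7, sum=44

l=0 r=7: -9+39=30 <61, l++
l=1 r=7: 3+39=42 <61, l++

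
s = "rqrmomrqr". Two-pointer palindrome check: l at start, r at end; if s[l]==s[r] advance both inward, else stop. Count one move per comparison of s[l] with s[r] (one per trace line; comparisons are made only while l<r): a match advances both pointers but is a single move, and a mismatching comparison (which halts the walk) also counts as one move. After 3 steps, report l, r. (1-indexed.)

l=4, r=6

l=1 r=9: 'r'=='r', l++,r--
l=2 r=8: 'q'=='q', l++,r--
l=3 r=7: 'r'=='r', l++,r--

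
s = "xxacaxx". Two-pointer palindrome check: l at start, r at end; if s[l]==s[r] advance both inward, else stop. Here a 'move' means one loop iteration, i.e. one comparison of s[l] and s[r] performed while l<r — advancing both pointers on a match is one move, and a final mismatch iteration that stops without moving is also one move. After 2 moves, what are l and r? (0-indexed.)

[0,6] 'x'=='x' → l++,r--
[1,5] 'x'=='x' → l++,r--

l=2, r=4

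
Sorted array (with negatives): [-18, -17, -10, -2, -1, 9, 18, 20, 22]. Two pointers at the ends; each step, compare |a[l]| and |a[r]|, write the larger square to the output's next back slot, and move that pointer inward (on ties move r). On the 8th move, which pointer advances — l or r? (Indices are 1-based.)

[1,9] |-18|<=|22| out[9]=484 → r--
[1,8] |-18|<=|20| out[8]=400 → r--
[1,7] |-18|<=|18| out[7]=324 → r--
[1,6] |-18|>|9| out[6]=324 → l++
[2,6] |-17|>|9| out[5]=289 → l++
[3,6] |-10|>|9| out[4]=100 → l++
[4,6] |-2|<=|9| out[3]=81 → r--
[4,5] |-2|>|-1| out[2]=4 → l++

l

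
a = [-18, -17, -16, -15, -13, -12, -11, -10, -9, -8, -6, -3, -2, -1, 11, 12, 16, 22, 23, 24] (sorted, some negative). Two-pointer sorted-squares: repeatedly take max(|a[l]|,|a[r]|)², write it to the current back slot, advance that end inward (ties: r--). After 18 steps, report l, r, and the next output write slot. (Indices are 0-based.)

l=0 r=19: |-18|<=|24| out[19]=576, r--
l=0 r=18: |-18|<=|23| out[18]=529, r--
l=0 r=17: |-18|<=|22| out[17]=484, r--
l=0 r=16: |-18|>|16| out[16]=324, l++
l=1 r=16: |-17|>|16| out[15]=289, l++
l=2 r=16: |-16|<=|16| out[14]=256, r--
l=2 r=15: |-16|>|12| out[13]=256, l++
l=3 r=15: |-15|>|12| out[12]=225, l++
l=4 r=15: |-13|>|12| out[11]=169, l++
l=5 r=15: |-12|<=|12| out[10]=144, r--
l=5 r=14: |-12|>|11| out[9]=144, l++
l=6 r=14: |-11|<=|11| out[8]=121, r--
l=6 r=13: |-11|>|-1| out[7]=121, l++
l=7 r=13: |-10|>|-1| out[6]=100, l++
l=8 r=13: |-9|>|-1| out[5]=81, l++
l=9 r=13: |-8|>|-1| out[4]=64, l++
l=10 r=13: |-6|>|-1| out[3]=36, l++
l=11 r=13: |-3|>|-1| out[2]=9, l++

l=12, r=13, next write slot=1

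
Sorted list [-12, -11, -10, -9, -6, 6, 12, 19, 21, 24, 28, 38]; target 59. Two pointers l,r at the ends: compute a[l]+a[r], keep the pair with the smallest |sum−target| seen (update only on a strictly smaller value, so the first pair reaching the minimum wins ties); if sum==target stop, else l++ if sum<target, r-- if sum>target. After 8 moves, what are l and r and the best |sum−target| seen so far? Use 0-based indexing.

l=8, r=11, best |Δ|=2

l=0 r=11: -12+38=26 d=33 *, l++
l=1 r=11: -11+38=27 d=32 *, l++
l=2 r=11: -10+38=28 d=31 *, l++
l=3 r=11: -9+38=29 d=30 *, l++
l=4 r=11: -6+38=32 d=27 *, l++
l=5 r=11: 6+38=44 d=15 *, l++
l=6 r=11: 12+38=50 d=9 *, l++
l=7 r=11: 19+38=57 d=2 *, l++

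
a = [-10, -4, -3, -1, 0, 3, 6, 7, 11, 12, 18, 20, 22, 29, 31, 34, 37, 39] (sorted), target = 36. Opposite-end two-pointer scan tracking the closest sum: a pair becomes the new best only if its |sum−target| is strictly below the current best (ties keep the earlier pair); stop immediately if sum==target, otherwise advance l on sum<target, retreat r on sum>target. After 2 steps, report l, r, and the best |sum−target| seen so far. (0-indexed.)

[0,17] -10+39=29 d=7 * → l++
[1,17] -4+39=35 d=1 * → l++

l=2, r=17, best |Δ|=1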